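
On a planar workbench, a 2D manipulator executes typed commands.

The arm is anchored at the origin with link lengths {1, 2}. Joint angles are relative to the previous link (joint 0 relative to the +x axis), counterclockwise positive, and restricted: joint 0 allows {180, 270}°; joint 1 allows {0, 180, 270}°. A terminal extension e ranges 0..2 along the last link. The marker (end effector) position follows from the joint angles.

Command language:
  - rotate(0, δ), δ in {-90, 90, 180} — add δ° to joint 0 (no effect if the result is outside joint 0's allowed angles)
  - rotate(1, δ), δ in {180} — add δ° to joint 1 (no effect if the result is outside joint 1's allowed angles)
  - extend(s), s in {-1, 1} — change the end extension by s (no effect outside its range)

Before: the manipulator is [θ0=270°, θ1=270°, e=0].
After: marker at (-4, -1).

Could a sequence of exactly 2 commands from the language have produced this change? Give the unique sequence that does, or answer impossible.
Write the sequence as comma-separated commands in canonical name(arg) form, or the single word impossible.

extend(1), extend(1)

t0: [θ0=270°, θ1=270°, e=0]
step 1 (extend(1)): [θ0=270°, θ1=270°, e=1]
step 2 (extend(1)): [θ0=270°, θ1=270°, e=2]
uniquely the one of 36 2-step routes that fits.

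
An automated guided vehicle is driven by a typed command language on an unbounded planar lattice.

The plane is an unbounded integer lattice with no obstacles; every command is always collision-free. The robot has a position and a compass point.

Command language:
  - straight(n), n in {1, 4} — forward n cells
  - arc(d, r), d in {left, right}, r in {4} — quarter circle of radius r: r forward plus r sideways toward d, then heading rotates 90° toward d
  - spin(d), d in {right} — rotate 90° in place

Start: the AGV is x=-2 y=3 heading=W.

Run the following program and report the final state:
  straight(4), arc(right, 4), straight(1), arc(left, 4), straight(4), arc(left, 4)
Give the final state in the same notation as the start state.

t0: x=-2 y=3 heading=W
t=1 straight(4) ⇒ x=-6 y=3 heading=W
t=2 arc(right, 4) ⇒ x=-10 y=7 heading=N
t=3 straight(1) ⇒ x=-10 y=8 heading=N
t=4 arc(left, 4) ⇒ x=-14 y=12 heading=W
t=5 straight(4) ⇒ x=-18 y=12 heading=W
t=6 arc(left, 4) ⇒ x=-22 y=8 heading=S

x=-22 y=8 heading=S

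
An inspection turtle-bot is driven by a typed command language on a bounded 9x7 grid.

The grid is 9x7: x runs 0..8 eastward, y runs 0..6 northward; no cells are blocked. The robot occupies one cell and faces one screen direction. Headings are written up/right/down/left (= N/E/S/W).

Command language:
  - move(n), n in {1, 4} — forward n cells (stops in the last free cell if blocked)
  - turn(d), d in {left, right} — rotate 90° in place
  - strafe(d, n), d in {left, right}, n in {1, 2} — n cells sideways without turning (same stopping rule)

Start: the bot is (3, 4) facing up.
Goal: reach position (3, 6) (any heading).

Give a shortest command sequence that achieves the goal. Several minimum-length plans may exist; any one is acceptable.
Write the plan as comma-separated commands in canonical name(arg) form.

move(4)

t0: (3, 4) facing up
t=1 move(4) ⇒ (3, 6) facing up
no 0-step plan works, so 1 is optimal.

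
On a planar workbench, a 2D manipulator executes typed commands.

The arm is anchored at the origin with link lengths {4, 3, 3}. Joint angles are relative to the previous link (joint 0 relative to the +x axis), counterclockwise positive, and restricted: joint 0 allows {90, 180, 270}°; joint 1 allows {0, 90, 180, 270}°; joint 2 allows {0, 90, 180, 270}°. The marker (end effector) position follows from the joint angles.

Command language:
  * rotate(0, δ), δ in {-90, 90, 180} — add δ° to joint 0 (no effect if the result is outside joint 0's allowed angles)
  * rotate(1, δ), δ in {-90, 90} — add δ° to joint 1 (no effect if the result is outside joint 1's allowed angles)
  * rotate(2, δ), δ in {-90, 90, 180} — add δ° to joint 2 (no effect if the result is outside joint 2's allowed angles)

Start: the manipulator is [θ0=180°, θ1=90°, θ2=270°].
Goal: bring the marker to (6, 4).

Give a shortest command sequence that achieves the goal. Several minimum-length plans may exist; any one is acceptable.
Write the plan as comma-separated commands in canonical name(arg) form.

rotate(1, -90), rotate(1, -90), rotate(2, 90), rotate(0, -90)

begin: [θ0=180°, θ1=90°, θ2=270°]
t=1 rotate(1, -90) ⇒ [θ0=180°, θ1=0°, θ2=270°]
t=2 rotate(1, -90) ⇒ [θ0=180°, θ1=270°, θ2=270°]
t=3 rotate(2, 90) ⇒ [θ0=180°, θ1=270°, θ2=0°]
t=4 rotate(0, -90) ⇒ [θ0=90°, θ1=270°, θ2=0°]
minimal: 4 command(s), checked below 4.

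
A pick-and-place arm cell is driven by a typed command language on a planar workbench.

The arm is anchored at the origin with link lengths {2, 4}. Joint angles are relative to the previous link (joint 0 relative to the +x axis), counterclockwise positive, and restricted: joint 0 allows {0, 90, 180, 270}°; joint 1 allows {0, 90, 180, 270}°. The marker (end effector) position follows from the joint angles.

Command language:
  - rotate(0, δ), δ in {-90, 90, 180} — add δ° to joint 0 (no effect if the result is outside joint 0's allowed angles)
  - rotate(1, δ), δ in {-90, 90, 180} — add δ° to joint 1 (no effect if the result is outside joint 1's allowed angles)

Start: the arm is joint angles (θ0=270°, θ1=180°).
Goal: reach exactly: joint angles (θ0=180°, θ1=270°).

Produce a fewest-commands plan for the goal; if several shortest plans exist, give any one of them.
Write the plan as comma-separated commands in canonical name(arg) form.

begin: joint angles (θ0=270°, θ1=180°)
1. rotate(0, -90) → joint angles (θ0=180°, θ1=180°)
2. rotate(1, 90) → joint angles (θ0=180°, θ1=270°)
nothing shorter than 2 reaches the goal.

rotate(0, -90), rotate(1, 90)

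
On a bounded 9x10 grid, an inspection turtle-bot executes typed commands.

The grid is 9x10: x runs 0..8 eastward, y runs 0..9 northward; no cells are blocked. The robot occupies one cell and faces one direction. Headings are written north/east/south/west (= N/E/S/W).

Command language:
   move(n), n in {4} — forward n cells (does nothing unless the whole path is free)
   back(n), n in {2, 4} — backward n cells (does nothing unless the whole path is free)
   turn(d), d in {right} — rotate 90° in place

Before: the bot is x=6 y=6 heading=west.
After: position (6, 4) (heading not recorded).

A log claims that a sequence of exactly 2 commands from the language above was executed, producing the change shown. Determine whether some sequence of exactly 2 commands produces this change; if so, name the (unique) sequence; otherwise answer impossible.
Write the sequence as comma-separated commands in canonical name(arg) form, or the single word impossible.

key: order matters: swapping turn(right) and back(2) lands elsewhere
initial: x=6 y=6 heading=west
1. turn(right) → x=6 y=6 heading=north
2. back(2) → x=6 y=4 heading=north
uniquely the one of 16 2-step routes that fits.

turn(right), back(2)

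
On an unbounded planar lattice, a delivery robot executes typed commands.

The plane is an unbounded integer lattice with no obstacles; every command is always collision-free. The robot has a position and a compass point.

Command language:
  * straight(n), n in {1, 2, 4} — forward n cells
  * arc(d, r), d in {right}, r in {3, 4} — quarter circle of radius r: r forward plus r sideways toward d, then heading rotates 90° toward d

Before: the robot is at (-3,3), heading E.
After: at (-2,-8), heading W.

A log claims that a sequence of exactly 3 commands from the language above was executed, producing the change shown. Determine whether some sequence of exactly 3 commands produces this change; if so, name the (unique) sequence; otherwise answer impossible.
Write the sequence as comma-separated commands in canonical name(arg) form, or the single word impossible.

arc(right, 4), straight(4), arc(right, 3)

key: cell and facing (now W) both changed — the 3 commands mix motion and turning
begin: at (-3,3), heading E
[1] after arc(right, 4): at (1,-1), heading S
[2] after straight(4): at (1,-5), heading S
[3] after arc(right, 3): at (-2,-8), heading W
no rival 3-sequence matches.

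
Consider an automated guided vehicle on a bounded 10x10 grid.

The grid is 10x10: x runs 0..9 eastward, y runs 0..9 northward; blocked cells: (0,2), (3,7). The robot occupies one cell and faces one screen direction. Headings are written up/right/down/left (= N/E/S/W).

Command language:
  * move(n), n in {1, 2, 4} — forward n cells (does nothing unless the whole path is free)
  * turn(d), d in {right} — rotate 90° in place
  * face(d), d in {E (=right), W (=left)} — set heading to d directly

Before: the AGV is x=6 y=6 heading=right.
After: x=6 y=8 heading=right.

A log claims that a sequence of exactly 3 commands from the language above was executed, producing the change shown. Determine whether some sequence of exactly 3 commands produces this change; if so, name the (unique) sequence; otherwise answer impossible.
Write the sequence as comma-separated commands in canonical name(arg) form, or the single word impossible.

impossible

all 216 sequences checked — none match.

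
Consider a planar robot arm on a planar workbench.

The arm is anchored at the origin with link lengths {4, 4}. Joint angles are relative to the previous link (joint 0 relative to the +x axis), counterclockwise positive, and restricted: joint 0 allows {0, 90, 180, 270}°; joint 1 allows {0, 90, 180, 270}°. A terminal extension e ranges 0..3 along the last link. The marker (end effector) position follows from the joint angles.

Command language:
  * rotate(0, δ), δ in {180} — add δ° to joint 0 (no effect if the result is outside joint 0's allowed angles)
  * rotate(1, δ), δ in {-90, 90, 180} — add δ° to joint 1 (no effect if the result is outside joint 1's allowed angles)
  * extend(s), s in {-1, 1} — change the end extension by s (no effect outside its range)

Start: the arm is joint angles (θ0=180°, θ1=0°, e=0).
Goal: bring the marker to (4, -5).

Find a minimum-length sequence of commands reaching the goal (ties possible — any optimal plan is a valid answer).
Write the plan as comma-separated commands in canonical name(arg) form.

rotate(0, 180), rotate(1, -90), extend(1)

t0: joint angles (θ0=180°, θ1=0°, e=0)
t=1 rotate(0, 180) ⇒ joint angles (θ0=0°, θ1=0°, e=0)
t=2 rotate(1, -90) ⇒ joint angles (θ0=0°, θ1=270°, e=0)
t=3 extend(1) ⇒ joint angles (θ0=0°, θ1=270°, e=1)
shorter routes all fall short; 3 is best.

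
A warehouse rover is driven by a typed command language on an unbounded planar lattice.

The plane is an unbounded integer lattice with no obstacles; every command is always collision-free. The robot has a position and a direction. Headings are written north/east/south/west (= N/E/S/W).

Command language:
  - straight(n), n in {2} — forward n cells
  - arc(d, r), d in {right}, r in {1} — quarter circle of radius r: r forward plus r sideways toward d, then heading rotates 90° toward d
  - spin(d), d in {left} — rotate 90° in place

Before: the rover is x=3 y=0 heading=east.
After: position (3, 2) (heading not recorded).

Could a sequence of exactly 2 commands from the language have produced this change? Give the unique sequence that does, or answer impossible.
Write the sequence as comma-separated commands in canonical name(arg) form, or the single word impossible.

key: running straight(2) before spin(left) would end elsewhere — order is forced
start: x=3 y=0 heading=east
t=1 spin(left) ⇒ x=3 y=0 heading=north
t=2 straight(2) ⇒ x=3 y=2 heading=north
no other 2-command option fits: unique.

spin(left), straight(2)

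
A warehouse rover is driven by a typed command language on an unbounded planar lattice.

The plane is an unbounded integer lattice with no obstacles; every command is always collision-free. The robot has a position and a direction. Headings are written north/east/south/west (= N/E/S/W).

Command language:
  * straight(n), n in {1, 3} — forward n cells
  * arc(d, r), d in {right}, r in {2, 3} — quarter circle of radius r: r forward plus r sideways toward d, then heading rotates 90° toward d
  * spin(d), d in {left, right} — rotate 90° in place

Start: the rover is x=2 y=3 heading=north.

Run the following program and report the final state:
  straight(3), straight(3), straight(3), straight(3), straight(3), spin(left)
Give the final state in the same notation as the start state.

initial: x=2 y=3 heading=north
1. straight(3) → x=2 y=6 heading=north
2. straight(3) → x=2 y=9 heading=north
3. straight(3) → x=2 y=12 heading=north
4. straight(3) → x=2 y=15 heading=north
5. straight(3) → x=2 y=18 heading=north
6. spin(left) → x=2 y=18 heading=west

x=2 y=18 heading=west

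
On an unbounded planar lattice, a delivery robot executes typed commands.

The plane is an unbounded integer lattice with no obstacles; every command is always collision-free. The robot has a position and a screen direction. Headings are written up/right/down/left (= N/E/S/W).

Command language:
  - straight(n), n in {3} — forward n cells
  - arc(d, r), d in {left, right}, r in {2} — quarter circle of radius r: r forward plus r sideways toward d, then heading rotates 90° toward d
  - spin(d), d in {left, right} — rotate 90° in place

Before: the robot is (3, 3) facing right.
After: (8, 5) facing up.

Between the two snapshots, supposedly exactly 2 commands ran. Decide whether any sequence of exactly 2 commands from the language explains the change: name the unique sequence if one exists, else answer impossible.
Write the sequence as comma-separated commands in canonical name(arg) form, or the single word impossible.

straight(3), arc(left, 2)

key: position moved to (8,5) AND the heading swung to N — translation plus rotation needed
initial: (3, 3) facing right
[1] after straight(3): (6, 3) facing right
[2] after arc(left, 2): (8, 5) facing up
all 25 alternatives checked — unique.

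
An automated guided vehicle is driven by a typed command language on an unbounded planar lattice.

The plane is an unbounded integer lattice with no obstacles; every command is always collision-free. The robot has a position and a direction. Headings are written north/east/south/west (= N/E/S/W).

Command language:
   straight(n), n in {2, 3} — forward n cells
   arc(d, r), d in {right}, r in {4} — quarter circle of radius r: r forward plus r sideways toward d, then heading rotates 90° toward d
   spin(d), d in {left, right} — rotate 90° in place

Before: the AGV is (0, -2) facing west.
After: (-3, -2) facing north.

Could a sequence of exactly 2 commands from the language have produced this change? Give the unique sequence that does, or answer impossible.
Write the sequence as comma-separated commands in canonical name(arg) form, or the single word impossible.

key: order matters: swapping straight(3) and spin(right) lands elsewhere
t0: (0, -2) facing west
1. straight(3) → (-3, -2) facing west
2. spin(right) → (-3, -2) facing north
no rival 2-sequence matches.

straight(3), spin(right)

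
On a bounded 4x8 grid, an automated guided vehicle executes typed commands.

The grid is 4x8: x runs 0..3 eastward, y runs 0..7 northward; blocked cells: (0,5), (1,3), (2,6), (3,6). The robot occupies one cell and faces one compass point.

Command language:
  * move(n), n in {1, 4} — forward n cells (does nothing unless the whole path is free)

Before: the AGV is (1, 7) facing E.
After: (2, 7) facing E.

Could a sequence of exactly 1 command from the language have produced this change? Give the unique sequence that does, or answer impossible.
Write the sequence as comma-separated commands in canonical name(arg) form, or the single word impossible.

key: heading stays E — the single command does not turn
from: (1, 7) facing E
t=1 move(1) ⇒ (2, 7) facing E
uniquely the one of 2 1-step routes that fits.

move(1)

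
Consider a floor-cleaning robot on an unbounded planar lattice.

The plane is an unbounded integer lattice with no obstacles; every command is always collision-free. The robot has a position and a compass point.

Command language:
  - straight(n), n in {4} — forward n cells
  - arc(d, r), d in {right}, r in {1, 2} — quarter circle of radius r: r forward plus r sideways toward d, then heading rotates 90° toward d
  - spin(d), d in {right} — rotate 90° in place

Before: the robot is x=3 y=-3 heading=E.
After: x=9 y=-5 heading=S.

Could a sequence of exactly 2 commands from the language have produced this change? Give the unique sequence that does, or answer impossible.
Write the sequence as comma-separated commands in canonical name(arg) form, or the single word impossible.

key: running arc(right, 2) before straight(4) would end elsewhere — order is forced
start: x=3 y=-3 heading=E
1. straight(4) → x=7 y=-3 heading=E
2. arc(right, 2) → x=9 y=-5 heading=S
uniquely the one of 16 2-step routes that fits.

straight(4), arc(right, 2)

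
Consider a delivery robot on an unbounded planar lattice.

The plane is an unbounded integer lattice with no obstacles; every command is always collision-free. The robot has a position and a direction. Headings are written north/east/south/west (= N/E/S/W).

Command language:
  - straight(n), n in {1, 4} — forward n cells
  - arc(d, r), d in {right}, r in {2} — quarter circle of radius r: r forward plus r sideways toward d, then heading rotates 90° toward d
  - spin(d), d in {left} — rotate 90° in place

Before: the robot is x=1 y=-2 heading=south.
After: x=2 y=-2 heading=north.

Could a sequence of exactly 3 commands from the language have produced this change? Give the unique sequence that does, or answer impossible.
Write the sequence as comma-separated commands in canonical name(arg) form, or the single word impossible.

key: position moved to (2,-2) AND the heading swung to N — translation plus rotation needed
from: x=1 y=-2 heading=south
[1] after spin(left): x=1 y=-2 heading=east
[2] after straight(1): x=2 y=-2 heading=east
[3] after spin(left): x=2 y=-2 heading=north
all 64 alternatives checked — unique.

spin(left), straight(1), spin(left)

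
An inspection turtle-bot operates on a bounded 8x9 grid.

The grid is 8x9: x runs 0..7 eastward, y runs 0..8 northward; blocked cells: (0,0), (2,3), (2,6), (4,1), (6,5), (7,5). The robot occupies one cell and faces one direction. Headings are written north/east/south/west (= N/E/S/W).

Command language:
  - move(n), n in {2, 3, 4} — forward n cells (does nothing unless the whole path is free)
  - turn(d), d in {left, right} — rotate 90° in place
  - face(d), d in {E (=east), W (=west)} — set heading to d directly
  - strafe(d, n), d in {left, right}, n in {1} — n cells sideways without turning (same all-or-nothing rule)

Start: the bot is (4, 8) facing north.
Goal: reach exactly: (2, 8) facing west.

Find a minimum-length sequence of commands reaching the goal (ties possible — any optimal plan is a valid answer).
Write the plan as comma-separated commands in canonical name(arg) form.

turn(left), move(2)

begin: (4, 8) facing north
[1] after turn(left): (4, 8) facing west
[2] after move(2): (2, 8) facing west
shorter routes all fall short; 2 is best.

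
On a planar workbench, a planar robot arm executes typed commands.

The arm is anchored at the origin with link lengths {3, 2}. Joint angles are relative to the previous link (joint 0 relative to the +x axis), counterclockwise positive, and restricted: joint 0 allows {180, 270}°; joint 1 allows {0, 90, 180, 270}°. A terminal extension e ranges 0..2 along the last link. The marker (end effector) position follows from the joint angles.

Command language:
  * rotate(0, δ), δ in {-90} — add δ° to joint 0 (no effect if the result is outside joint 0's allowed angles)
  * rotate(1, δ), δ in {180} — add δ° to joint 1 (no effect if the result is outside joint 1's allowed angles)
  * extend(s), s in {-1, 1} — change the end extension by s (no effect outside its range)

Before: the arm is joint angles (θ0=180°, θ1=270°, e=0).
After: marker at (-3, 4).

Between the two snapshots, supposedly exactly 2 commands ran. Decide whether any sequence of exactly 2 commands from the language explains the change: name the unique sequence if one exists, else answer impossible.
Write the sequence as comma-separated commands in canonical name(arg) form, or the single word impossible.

extend(1), extend(1)

t0: joint angles (θ0=180°, θ1=270°, e=0)
step 1 (extend(1)): joint angles (θ0=180°, θ1=270°, e=1)
step 2 (extend(1)): joint angles (θ0=180°, θ1=270°, e=2)
no other 2-command option fits: unique.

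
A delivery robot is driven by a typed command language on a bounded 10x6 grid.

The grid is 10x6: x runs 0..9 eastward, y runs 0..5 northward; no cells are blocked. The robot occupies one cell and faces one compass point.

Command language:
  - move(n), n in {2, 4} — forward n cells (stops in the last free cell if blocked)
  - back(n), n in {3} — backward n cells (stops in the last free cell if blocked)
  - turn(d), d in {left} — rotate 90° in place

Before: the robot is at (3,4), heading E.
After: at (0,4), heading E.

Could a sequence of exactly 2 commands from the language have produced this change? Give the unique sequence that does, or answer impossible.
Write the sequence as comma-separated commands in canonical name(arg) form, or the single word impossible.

back(3), back(3)

key: still facing E at the end — nothing in the sequence rotates
t0: at (3,4), heading E
step 1 (back(3)): at (0,4), heading E
step 2 (back(3)): at (0,4), heading E
uniquely the one of 16 2-step routes that fits.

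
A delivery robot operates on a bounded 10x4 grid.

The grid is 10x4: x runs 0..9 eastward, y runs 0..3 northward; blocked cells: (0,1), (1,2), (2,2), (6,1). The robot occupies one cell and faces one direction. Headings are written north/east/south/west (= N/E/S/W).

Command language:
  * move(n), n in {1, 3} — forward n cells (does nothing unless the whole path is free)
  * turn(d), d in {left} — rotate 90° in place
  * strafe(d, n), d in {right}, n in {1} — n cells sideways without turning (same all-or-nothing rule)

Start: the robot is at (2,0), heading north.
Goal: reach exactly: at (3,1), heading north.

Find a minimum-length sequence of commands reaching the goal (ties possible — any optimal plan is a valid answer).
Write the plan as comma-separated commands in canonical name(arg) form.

from: at (2,0), heading north
[1] after move(1): at (2,1), heading north
[2] after strafe(right, 1): at (3,1), heading north
minimal: 2 command(s), checked below 2.

move(1), strafe(right, 1)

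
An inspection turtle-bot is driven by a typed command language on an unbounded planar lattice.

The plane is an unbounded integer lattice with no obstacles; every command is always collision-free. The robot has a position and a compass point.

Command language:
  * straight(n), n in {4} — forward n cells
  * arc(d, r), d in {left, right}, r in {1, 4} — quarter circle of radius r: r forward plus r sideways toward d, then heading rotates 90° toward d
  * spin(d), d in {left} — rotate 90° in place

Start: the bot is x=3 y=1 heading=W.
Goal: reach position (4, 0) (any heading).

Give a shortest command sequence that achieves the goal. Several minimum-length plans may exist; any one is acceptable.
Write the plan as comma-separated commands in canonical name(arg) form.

from: x=3 y=1 heading=W
step 1 (spin(left)): x=3 y=1 heading=S
step 2 (arc(left, 1)): x=4 y=0 heading=E
shorter routes all fall short; 2 is best.

spin(left), arc(left, 1)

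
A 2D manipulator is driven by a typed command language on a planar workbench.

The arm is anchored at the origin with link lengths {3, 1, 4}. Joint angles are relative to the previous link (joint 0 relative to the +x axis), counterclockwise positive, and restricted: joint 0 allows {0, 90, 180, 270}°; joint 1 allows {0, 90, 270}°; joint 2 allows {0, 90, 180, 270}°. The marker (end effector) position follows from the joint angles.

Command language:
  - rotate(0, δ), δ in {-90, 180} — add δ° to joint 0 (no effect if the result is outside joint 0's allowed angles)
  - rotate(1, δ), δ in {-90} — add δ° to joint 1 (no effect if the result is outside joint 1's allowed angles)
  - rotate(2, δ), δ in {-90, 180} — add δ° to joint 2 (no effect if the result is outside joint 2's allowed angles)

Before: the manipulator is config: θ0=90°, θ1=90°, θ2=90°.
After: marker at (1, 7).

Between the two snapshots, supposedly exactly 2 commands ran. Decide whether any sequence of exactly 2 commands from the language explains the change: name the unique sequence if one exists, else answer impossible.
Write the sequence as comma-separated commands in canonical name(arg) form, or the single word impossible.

rotate(1, -90), rotate(1, -90)

t0: config: θ0=90°, θ1=90°, θ2=90°
t=1 rotate(1, -90) ⇒ config: θ0=90°, θ1=0°, θ2=90°
t=2 rotate(1, -90) ⇒ config: θ0=90°, θ1=270°, θ2=90°
uniquely the one of 25 2-step routes that fits.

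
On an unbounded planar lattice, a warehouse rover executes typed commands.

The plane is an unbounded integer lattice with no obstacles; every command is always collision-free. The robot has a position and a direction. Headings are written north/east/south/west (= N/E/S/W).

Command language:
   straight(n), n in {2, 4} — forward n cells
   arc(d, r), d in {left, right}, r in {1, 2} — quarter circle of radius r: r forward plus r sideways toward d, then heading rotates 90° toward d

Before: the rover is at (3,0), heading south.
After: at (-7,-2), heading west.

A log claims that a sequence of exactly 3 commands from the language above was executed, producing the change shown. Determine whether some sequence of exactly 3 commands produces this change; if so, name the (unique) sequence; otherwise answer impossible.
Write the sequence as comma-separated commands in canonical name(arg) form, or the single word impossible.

key: running straight(4) before arc(right, 2) would end elsewhere — order is forced
begin: at (3,0), heading south
[1] after arc(right, 2): at (1,-2), heading west
[2] after straight(4): at (-3,-2), heading west
[3] after straight(4): at (-7,-2), heading west
no other 3-command option fits: unique.

arc(right, 2), straight(4), straight(4)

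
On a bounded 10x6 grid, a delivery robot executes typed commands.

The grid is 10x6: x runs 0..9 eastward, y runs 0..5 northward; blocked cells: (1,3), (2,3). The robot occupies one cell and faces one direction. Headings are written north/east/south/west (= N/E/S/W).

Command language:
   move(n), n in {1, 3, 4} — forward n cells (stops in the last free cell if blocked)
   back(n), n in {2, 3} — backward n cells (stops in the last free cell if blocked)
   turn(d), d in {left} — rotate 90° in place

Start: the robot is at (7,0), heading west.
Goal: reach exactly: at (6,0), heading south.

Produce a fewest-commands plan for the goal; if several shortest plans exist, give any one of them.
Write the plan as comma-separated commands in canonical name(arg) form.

move(1), turn(left)

start: at (7,0), heading west
step 1 (move(1)): at (6,0), heading west
step 2 (turn(left)): at (6,0), heading south
minimal: 2 command(s), checked below 2.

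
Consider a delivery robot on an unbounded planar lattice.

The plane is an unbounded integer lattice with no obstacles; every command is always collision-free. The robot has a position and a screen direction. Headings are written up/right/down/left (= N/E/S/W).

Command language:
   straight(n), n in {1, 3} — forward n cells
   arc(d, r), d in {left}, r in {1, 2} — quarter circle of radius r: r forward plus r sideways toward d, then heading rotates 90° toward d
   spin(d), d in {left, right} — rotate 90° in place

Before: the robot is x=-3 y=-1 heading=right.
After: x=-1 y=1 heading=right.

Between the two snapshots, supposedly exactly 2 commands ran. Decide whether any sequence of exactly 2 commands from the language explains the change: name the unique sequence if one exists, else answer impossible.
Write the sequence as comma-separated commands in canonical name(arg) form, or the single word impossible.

arc(left, 2), spin(right)

key: heading stays E — rotations cancel among the 2 commands
from: x=-3 y=-1 heading=right
[1] after arc(left, 2): x=-1 y=1 heading=up
[2] after spin(right): x=-1 y=1 heading=right
all 36 alternatives checked — unique.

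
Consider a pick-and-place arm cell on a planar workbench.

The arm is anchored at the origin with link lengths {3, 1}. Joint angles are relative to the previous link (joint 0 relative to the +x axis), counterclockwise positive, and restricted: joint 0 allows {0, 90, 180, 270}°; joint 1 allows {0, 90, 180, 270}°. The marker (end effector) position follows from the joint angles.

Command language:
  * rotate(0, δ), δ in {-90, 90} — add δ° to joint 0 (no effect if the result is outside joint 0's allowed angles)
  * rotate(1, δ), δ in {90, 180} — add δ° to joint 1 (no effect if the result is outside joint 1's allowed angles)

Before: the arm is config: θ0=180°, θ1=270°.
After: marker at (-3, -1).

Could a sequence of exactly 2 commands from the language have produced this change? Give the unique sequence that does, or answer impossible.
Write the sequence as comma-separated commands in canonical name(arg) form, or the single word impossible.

t0: config: θ0=180°, θ1=270°
1. rotate(1, 90) → config: θ0=180°, θ1=0°
2. rotate(1, 90) → config: θ0=180°, θ1=90°
no rival 2-sequence matches.

rotate(1, 90), rotate(1, 90)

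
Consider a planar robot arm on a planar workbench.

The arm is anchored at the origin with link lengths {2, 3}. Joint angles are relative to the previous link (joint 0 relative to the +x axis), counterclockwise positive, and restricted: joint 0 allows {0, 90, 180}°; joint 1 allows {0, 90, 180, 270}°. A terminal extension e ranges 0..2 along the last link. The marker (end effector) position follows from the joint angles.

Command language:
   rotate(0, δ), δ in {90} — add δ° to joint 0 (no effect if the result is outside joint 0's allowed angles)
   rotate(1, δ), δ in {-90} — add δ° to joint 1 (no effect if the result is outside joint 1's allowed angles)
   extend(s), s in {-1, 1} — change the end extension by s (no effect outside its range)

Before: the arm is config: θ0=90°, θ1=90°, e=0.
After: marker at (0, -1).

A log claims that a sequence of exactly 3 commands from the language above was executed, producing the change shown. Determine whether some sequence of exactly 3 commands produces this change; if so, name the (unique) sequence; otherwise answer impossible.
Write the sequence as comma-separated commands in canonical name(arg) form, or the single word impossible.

t0: config: θ0=90°, θ1=90°, e=0
[1] after rotate(1, -90): config: θ0=90°, θ1=0°, e=0
[2] after rotate(1, -90): config: θ0=90°, θ1=270°, e=0
[3] after rotate(1, -90): config: θ0=90°, θ1=180°, e=0
uniquely the one of 64 3-step routes that fits.

rotate(1, -90), rotate(1, -90), rotate(1, -90)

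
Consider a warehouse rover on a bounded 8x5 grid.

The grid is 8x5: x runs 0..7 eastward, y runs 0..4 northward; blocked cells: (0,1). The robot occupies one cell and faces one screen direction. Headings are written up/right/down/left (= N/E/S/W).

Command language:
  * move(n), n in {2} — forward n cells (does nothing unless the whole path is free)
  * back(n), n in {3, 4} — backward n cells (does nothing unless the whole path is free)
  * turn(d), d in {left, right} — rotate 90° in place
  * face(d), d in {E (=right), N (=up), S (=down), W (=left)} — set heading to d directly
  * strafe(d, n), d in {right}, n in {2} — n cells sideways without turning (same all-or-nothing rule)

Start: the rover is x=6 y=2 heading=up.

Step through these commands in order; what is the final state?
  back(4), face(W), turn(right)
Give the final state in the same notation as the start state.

from: x=6 y=2 heading=up
t=1 back(4) ⇒ x=6 y=2 heading=up
t=2 face(W) ⇒ x=6 y=2 heading=left
t=3 turn(right) ⇒ x=6 y=2 heading=up

x=6 y=2 heading=up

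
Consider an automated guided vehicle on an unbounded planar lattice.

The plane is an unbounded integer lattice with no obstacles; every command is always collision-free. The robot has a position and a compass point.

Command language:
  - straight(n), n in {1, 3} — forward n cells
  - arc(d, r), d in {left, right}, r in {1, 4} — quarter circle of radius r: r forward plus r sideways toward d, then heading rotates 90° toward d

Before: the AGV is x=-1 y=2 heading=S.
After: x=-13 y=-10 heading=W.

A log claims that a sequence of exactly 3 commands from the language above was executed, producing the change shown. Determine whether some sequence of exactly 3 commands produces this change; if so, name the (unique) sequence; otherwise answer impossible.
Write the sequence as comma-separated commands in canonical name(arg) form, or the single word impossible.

key: cell and facing (now W) both changed — the 3 commands mix motion and turning
begin: x=-1 y=2 heading=S
[1] after arc(right, 4): x=-5 y=-2 heading=W
[2] after arc(left, 4): x=-9 y=-6 heading=S
[3] after arc(right, 4): x=-13 y=-10 heading=W
no rival 3-sequence matches.

arc(right, 4), arc(left, 4), arc(right, 4)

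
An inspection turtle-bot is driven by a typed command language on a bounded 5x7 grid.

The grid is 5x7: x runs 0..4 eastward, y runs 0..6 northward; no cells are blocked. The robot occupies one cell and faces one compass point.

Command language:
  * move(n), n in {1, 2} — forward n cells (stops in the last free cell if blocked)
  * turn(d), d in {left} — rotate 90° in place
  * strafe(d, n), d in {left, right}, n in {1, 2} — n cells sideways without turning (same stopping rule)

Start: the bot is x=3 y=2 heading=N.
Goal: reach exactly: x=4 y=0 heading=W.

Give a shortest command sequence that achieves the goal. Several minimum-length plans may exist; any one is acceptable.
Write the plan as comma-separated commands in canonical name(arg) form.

initial: x=3 y=2 heading=N
step 1 (strafe(right, 1)): x=4 y=2 heading=N
step 2 (turn(left)): x=4 y=2 heading=W
step 3 (strafe(left, 2)): x=4 y=0 heading=W
shorter routes all fall short; 3 is best.

strafe(right, 1), turn(left), strafe(left, 2)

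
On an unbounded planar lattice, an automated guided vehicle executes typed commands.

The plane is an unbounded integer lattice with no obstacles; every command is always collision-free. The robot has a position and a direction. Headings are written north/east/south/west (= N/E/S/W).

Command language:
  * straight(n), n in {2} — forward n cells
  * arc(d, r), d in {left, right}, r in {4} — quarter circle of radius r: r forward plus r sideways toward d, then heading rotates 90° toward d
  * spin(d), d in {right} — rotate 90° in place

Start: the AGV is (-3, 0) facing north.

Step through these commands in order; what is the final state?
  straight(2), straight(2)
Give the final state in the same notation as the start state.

initial: (-3, 0) facing north
t=1 straight(2) ⇒ (-3, 2) facing north
t=2 straight(2) ⇒ (-3, 4) facing north

(-3, 4) facing north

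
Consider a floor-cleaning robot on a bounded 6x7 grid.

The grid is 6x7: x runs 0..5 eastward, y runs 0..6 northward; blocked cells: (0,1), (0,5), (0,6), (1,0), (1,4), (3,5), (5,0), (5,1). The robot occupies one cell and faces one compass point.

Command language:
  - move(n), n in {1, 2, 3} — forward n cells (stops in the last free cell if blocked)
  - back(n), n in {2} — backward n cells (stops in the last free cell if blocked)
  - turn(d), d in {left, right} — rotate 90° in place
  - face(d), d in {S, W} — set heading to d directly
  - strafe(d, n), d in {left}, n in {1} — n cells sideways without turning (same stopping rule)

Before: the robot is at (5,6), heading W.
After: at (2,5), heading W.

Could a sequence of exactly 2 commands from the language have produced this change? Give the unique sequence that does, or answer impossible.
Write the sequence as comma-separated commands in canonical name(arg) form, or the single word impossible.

key: heading stays W — no command in the sequence turns
from: at (5,6), heading W
1. move(3) → at (2,6), heading W
2. strafe(left, 1) → at (2,5), heading W
uniquely the one of 81 2-step routes that fits.

move(3), strafe(left, 1)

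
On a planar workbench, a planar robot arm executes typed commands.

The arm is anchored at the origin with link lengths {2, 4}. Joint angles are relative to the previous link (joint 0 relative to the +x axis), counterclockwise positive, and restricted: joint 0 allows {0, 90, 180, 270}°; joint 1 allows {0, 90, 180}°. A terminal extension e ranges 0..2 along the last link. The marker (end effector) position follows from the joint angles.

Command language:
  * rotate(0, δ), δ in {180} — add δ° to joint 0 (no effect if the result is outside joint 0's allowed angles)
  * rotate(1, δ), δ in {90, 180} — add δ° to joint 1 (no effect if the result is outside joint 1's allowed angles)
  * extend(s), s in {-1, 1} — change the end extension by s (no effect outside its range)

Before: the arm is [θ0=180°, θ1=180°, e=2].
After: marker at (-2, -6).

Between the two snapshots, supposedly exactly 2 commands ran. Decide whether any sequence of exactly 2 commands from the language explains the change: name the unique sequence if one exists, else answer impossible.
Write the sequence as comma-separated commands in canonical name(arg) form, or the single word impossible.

rotate(1, 180), rotate(1, 90)

key: order matters: swapping rotate(1, 180) and rotate(1, 90) lands elsewhere
t0: [θ0=180°, θ1=180°, e=2]
1. rotate(1, 180) → [θ0=180°, θ1=0°, e=2]
2. rotate(1, 90) → [θ0=180°, θ1=90°, e=2]
uniquely the one of 25 2-step routes that fits.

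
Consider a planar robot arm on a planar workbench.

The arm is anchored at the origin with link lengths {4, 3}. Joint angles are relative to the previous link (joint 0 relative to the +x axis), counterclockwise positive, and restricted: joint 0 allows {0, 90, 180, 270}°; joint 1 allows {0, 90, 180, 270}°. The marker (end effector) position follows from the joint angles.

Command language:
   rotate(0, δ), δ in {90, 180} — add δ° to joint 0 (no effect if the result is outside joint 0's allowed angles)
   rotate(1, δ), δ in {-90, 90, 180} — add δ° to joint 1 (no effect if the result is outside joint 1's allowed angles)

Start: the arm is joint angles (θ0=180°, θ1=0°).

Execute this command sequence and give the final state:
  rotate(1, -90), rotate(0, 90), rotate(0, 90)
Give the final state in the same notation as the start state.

from: joint angles (θ0=180°, θ1=0°)
[1] after rotate(1, -90): joint angles (θ0=180°, θ1=270°)
[2] after rotate(0, 90): joint angles (θ0=270°, θ1=270°)
[3] after rotate(0, 90): joint angles (θ0=0°, θ1=270°)

joint angles (θ0=0°, θ1=270°)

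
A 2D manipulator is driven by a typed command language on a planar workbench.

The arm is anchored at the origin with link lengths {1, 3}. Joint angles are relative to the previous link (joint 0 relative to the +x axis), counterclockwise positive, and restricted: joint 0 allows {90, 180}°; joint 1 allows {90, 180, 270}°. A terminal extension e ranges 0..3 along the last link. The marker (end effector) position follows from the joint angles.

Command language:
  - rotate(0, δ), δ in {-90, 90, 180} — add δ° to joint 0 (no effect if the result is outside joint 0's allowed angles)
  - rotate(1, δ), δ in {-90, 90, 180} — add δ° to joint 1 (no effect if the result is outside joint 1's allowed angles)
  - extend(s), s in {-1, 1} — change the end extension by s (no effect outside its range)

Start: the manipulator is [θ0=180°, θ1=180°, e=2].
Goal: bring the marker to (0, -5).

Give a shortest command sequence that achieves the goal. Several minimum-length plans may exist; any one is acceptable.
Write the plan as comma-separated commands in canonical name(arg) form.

extend(1), rotate(0, -90)

from: [θ0=180°, θ1=180°, e=2]
step 1 (extend(1)): [θ0=180°, θ1=180°, e=3]
step 2 (rotate(0, -90)): [θ0=90°, θ1=180°, e=3]
shorter routes all fall short; 2 is best.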